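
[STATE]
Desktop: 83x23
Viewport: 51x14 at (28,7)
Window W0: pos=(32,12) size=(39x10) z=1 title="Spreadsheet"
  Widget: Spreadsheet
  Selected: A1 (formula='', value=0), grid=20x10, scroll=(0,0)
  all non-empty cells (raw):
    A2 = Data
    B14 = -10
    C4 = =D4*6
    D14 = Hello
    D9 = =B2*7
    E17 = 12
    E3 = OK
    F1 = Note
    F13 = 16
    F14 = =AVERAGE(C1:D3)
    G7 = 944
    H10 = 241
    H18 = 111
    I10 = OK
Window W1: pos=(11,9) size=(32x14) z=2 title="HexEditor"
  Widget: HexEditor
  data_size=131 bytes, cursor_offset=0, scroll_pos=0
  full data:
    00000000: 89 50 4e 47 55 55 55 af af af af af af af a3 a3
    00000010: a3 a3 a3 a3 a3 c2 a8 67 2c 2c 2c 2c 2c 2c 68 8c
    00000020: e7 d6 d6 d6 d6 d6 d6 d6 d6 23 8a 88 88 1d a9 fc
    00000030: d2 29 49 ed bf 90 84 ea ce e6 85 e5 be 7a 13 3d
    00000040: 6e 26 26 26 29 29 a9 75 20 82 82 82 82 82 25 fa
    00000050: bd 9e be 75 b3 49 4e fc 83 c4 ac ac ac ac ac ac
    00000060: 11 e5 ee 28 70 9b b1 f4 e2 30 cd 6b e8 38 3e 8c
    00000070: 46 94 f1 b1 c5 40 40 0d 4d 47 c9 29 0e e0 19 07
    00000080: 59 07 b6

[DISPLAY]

                                                   
                                                   
━━━━━━━━━━━━━━┓                                    
              ┃                                    
──────────────┨                                    
4e 47 55 55 55┃━━━━━━━━━━━━━━━━━━━━━━━━━━━┓        
a3 a3 a3 c2 a8┃et                         ┃        
d6 d6 d6 d6 d6┃───────────────────────────┨        
49 ed bf 90 84┃                           ┃        
26 26 29 29 a9┃     B       C       D     ┃        
be 75 b3 49 4e┃---------------------------┃        
ee 28 70 9b b1┃0]       0       0       0 ┃        
f1 b1 c5 40 40┃         0       0       0 ┃        
b6            ┃ 0       0       0       0O┃        


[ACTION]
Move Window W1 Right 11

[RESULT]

                                                   
                                                   
━━━━━━━━━━━━━━━━━━━━━━━━━┓                         
ditor                    ┃                         
─────────────────────────┨                         
000  89 50 4e 47 55 55 55┃━━━━━━━━━━━━━━━━┓        
010  a3 a3 a3 a3 a3 c2 a8┃                ┃        
020  e7 d6 d6 d6 d6 d6 d6┃────────────────┨        
030  d2 29 49 ed bf 90 84┃                ┃        
040  6e 26 26 26 29 29 a9┃  C       D     ┃        
050  bd 9e be 75 b3 49 4e┃----------------┃        
060  11 e5 ee 28 70 9b b1┃      0       0 ┃        
070  46 94 f1 b1 c5 40 40┃      0       0 ┃        
080  59 07 b6            ┃      0       0O┃        


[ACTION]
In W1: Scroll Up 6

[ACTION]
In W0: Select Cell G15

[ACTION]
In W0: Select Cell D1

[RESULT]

                                                   
                                                   
━━━━━━━━━━━━━━━━━━━━━━━━━┓                         
ditor                    ┃                         
─────────────────────────┨                         
000  89 50 4e 47 55 55 55┃━━━━━━━━━━━━━━━━┓        
010  a3 a3 a3 a3 a3 c2 a8┃                ┃        
020  e7 d6 d6 d6 d6 d6 d6┃────────────────┨        
030  d2 29 49 ed bf 90 84┃                ┃        
040  6e 26 26 26 29 29 a9┃  C       D     ┃        
050  bd 9e be 75 b3 49 4e┃----------------┃        
060  11 e5 ee 28 70 9b b1┃      0     [0] ┃        
070  46 94 f1 b1 c5 40 40┃      0       0 ┃        
080  59 07 b6            ┃      0       0O┃        


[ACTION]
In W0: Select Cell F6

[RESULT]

                                                   
                                                   
━━━━━━━━━━━━━━━━━━━━━━━━━┓                         
ditor                    ┃                         
─────────────────────────┨                         
000  89 50 4e 47 55 55 55┃━━━━━━━━━━━━━━━━┓        
010  a3 a3 a3 a3 a3 c2 a8┃                ┃        
020  e7 d6 d6 d6 d6 d6 d6┃────────────────┨        
030  d2 29 49 ed bf 90 84┃                ┃        
040  6e 26 26 26 29 29 a9┃  C       D     ┃        
050  bd 9e be 75 b3 49 4e┃----------------┃        
060  11 e5 ee 28 70 9b b1┃      0       0 ┃        
070  46 94 f1 b1 c5 40 40┃      0       0 ┃        
080  59 07 b6            ┃      0       0O┃        


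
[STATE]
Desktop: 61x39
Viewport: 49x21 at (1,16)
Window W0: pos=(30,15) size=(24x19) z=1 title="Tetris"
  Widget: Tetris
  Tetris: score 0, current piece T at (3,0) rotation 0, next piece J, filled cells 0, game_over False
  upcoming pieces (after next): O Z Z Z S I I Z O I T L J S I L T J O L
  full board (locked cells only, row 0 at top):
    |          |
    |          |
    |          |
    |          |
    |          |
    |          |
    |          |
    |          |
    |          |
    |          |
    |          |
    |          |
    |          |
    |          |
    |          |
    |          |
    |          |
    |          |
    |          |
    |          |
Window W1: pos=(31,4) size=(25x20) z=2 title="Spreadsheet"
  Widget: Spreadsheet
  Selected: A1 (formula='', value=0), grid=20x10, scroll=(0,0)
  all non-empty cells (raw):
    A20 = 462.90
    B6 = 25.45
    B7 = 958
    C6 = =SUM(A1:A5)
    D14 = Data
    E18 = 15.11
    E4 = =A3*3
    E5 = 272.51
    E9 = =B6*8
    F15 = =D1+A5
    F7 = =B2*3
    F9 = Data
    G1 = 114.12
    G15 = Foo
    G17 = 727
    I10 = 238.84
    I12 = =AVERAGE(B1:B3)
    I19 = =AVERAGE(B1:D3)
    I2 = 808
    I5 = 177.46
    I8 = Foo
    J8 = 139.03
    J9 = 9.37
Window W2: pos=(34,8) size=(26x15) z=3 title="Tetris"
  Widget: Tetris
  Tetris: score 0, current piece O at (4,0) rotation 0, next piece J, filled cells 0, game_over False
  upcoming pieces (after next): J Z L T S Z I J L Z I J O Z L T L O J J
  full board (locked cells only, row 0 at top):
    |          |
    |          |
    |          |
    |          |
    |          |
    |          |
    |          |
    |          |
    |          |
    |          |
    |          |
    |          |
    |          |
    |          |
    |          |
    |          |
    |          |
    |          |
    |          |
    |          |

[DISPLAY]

                             ┃┃  ┃          │    
                             ┠┃  ┃          │Scor
                             ┃┃  ┃          │0   
                             ┃┃ 1┃          │    
                             ┃┃ 1┃          │    
                             ┃┃ 1┃          │    
                             ┃┃ 1┗━━━━━━━━━━━━━━━
                             ┃┗━━━━━━━━━━━━━━━━━━
                             ┃          │Score:  
                             ┃          │0       
                             ┃          │        
                             ┃          │        
                             ┃          │        
                             ┃          │        
                             ┃          │        
                             ┃          │        
                             ┃          │        
                             ┗━━━━━━━━━━━━━━━━━━━
                                                 
                                                 
                                                 


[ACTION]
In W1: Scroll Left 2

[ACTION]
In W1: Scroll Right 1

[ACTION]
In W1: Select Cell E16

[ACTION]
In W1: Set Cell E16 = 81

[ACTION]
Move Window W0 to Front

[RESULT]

                             ┃ Tetris            
                             ┠───────────────────
                             ┃          │Next:   
                             ┃          │█       
                             ┃          │███     
                             ┃          │        
                             ┃          │        
                             ┃          │        
                             ┃          │Score:  
                             ┃          │0       
                             ┃          │        
                             ┃          │        
                             ┃          │        
                             ┃          │        
                             ┃          │        
                             ┃          │        
                             ┃          │        
                             ┗━━━━━━━━━━━━━━━━━━━
                                                 
                                                 
                                                 


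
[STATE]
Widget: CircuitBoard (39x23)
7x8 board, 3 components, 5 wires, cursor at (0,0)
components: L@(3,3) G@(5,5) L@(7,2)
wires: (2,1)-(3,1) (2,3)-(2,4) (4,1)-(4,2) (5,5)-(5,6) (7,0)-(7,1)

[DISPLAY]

   0 1 2 3 4 5 6                       
0  [.]                                 
                                       
1                                      
                                       
2       ·       · ─ ·                  
        │                              
3       ·       L                      
                                       
4       · ─ ·                          
                                       
5                       G ─ ·          
                                       
6                                      
                                       
7   · ─ ·   L                          
Cursor: (0,0)                          
                                       
                                       
                                       
                                       
                                       
                                       


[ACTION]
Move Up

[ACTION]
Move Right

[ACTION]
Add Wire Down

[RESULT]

   0 1 2 3 4 5 6                       
0      [.]                             
        │                              
1       ·                              
                                       
2       ·       · ─ ·                  
        │                              
3       ·       L                      
                                       
4       · ─ ·                          
                                       
5                       G ─ ·          
                                       
6                                      
                                       
7   · ─ ·   L                          
Cursor: (0,1)                          
                                       
                                       
                                       
                                       
                                       
                                       


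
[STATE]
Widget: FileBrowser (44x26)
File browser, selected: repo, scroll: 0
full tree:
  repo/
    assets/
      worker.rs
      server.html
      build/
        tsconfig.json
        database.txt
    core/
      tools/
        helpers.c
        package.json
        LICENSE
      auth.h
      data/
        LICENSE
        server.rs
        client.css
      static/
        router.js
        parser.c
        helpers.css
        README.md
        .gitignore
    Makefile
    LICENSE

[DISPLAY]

> [-] repo/                                 
    [+] assets/                             
    [+] core/                               
    Makefile                                
    LICENSE                                 
                                            
                                            
                                            
                                            
                                            
                                            
                                            
                                            
                                            
                                            
                                            
                                            
                                            
                                            
                                            
                                            
                                            
                                            
                                            
                                            
                                            


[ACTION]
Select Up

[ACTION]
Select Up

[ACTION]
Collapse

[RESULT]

> [+] repo/                                 
                                            
                                            
                                            
                                            
                                            
                                            
                                            
                                            
                                            
                                            
                                            
                                            
                                            
                                            
                                            
                                            
                                            
                                            
                                            
                                            
                                            
                                            
                                            
                                            
                                            


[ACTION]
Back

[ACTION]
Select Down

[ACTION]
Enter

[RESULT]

> [-] repo/                                 
    [+] assets/                             
    [+] core/                               
    Makefile                                
    LICENSE                                 
                                            
                                            
                                            
                                            
                                            
                                            
                                            
                                            
                                            
                                            
                                            
                                            
                                            
                                            
                                            
                                            
                                            
                                            
                                            
                                            
                                            


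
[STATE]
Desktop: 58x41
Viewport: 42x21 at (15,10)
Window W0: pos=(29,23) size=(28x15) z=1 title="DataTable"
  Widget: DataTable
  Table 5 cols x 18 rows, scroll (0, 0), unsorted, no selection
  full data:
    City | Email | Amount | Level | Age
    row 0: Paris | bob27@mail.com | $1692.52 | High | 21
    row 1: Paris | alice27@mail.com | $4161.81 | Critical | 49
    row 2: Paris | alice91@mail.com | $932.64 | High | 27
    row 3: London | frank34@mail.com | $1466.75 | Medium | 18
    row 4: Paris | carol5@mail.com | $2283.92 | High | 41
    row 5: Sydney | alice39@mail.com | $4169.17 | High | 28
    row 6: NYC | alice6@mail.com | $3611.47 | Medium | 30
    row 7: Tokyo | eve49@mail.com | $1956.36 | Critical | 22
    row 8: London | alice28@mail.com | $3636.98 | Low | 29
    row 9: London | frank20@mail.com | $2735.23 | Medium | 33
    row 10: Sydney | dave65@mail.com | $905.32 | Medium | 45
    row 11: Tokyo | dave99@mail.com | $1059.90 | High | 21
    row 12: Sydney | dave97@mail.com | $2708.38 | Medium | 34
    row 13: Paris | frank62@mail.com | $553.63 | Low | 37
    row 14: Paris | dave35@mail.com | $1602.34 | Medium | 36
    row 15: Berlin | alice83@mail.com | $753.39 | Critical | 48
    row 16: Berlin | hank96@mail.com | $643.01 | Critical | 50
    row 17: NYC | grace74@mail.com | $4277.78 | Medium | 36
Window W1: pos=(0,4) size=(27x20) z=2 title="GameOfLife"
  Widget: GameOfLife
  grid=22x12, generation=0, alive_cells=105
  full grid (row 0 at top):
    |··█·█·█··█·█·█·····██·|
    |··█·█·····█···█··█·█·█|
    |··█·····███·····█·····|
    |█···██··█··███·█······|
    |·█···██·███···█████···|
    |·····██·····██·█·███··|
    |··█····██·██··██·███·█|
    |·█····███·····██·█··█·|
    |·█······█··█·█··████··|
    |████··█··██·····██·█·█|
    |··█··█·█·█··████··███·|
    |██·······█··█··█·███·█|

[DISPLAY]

··█·····   ┃                              
·█······   ┃                              
█████···   ┃                              
·█·███··   ┃                              
██·███·█   ┃                              
██·█··█·   ┃                              
··████··   ┃                              
··██·█·█   ┃                              
██··███·   ┃                              
·█·███·█   ┃                              
           ┃                              
           ┃                              
           ┃                              
━━━━━━━━━━━┛  ┏━━━━━━━━━━━━━━━━━━━━━━━━━━┓
              ┃ DataTable                ┃
              ┠──────────────────────────┨
              ┃City  │Email           │Am┃
              ┃──────┼────────────────┼──┃
              ┃Paris │bob27@mail.com  │$1┃
              ┃Paris │alice27@mail.com│$4┃
              ┃Paris │alice91@mail.com│$9┃


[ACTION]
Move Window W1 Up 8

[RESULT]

██·███·█   ┃                              
██·█··█·   ┃                              
··████··   ┃                              
··██·█·█   ┃                              
██··███·   ┃                              
·█·███·█   ┃                              
           ┃                              
           ┃                              
           ┃                              
━━━━━━━━━━━┛                              
                                          
                                          
                                          
              ┏━━━━━━━━━━━━━━━━━━━━━━━━━━┓
              ┃ DataTable                ┃
              ┠──────────────────────────┨
              ┃City  │Email           │Am┃
              ┃──────┼────────────────┼──┃
              ┃Paris │bob27@mail.com  │$1┃
              ┃Paris │alice27@mail.com│$4┃
              ┃Paris │alice91@mail.com│$9┃


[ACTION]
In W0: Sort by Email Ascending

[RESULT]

██·███·█   ┃                              
██·█··█·   ┃                              
··████··   ┃                              
··██·█·█   ┃                              
██··███·   ┃                              
·█·███·█   ┃                              
           ┃                              
           ┃                              
           ┃                              
━━━━━━━━━━━┛                              
                                          
                                          
                                          
              ┏━━━━━━━━━━━━━━━━━━━━━━━━━━┓
              ┃ DataTable                ┃
              ┠──────────────────────────┨
              ┃City  │Email          ▲│Am┃
              ┃──────┼────────────────┼──┃
              ┃Paris │alice27@mail.com│$4┃
              ┃London│alice28@mail.com│$3┃
              ┃Sydney│alice39@mail.com│$4┃


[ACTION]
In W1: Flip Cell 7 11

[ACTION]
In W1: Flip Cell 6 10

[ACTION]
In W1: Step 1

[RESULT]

········   ┃                              
······█·   ┃                              
█····█··   ┃                              
········   ┃                              
██·····█   ┃                              
·███····   ┃                              
           ┃                              
           ┃                              
           ┃                              
━━━━━━━━━━━┛                              
                                          
                                          
                                          
              ┏━━━━━━━━━━━━━━━━━━━━━━━━━━┓
              ┃ DataTable                ┃
              ┠──────────────────────────┨
              ┃City  │Email          ▲│Am┃
              ┃──────┼────────────────┼──┃
              ┃Paris │alice27@mail.com│$4┃
              ┃London│alice28@mail.com│$3┃
              ┃Sydney│alice39@mail.com│$4┃


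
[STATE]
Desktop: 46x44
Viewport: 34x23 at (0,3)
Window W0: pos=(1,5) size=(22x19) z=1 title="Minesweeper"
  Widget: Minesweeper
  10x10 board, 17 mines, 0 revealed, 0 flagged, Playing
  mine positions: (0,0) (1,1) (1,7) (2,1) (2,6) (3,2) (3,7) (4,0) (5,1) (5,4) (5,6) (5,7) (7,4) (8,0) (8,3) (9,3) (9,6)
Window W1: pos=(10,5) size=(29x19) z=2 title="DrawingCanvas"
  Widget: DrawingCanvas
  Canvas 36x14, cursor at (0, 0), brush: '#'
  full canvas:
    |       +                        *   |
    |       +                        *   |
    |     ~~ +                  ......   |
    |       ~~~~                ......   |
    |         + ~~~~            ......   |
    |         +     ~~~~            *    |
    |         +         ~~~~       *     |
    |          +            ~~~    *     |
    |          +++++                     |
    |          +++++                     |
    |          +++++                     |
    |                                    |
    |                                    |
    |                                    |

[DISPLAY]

                                  
                                  
 ┏━━━━━━━━┏━━━━━━━━━━━━━━━━━━━━━━━
 ┃ Mineswe┃ DrawingCanvas         
 ┠────────┠───────────────────────
 ┃■■■■■■■■┃+      +               
 ┃■■■■■■■■┃       +               
 ┃■■■■■■■■┃     ~~ +              
 ┃■■■■■■■■┃       ~~~~            
 ┃■■■■■■■■┃         + ~~~~        
 ┃■■■■■■■■┃         +     ~~~~    
 ┃■■■■■■■■┃         +         ~~~~
 ┃■■■■■■■■┃          +            
 ┃■■■■■■■■┃          +++++        
 ┃■■■■■■■■┃          +++++        
 ┃        ┃          +++++        
 ┃        ┃                       
 ┃        ┃                       
 ┃        ┃                       
 ┃        ┃                       
 ┗━━━━━━━━┗━━━━━━━━━━━━━━━━━━━━━━━
                                  
                                  


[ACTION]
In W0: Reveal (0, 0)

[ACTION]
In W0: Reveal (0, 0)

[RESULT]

                                  
                                  
 ┏━━━━━━━━┏━━━━━━━━━━━━━━━━━━━━━━━
 ┃ Mineswe┃ DrawingCanvas         
 ┠────────┠───────────────────────
 ┃✹■■■■■■■┃+      +               
 ┃■✹■■■■■✹┃       +               
 ┃■✹■■■■✹■┃     ~~ +              
 ┃■■✹■■■■✹┃       ~~~~            
 ┃✹■■■■■■■┃         + ~~~~        
 ┃■✹■■✹■✹✹┃         +     ~~~~    
 ┃■■■■■■■■┃         +         ~~~~
 ┃■■■■✹■■■┃          +            
 ┃✹■■✹■■■■┃          +++++        
 ┃■■■✹■■✹■┃          +++++        
 ┃        ┃          +++++        
 ┃        ┃                       
 ┃        ┃                       
 ┃        ┃                       
 ┃        ┃                       
 ┗━━━━━━━━┗━━━━━━━━━━━━━━━━━━━━━━━
                                  
                                  


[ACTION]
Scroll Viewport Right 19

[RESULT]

                                  
                                  
━━━━━━━━━━━━━━━━━━━━━━━━━━┓       
DrawingCanvas             ┃       
──────────────────────────┨       
      +                   ┃       
      +                   ┃       
    ~~ +                  ┃       
      ~~~~                ┃       
        + ~~~~            ┃       
        +     ~~~~        ┃       
        +         ~~~~    ┃       
         +            ~~~ ┃       
         +++++            ┃       
         +++++            ┃       
         +++++            ┃       
                          ┃       
                          ┃       
                          ┃       
                          ┃       
━━━━━━━━━━━━━━━━━━━━━━━━━━┛       
                                  
                                  


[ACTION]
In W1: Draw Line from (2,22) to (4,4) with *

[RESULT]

                                  
                                  
━━━━━━━━━━━━━━━━━━━━━━━━━━┓       
DrawingCanvas             ┃       
──────────────────────────┨       
      +                   ┃       
      +                   ┃       
    ~~ +         *****    ┃       
      ~~*********         ┃       
   *****+ ~~~~            ┃       
        +     ~~~~        ┃       
        +         ~~~~    ┃       
         +            ~~~ ┃       
         +++++            ┃       
         +++++            ┃       
         +++++            ┃       
                          ┃       
                          ┃       
                          ┃       
                          ┃       
━━━━━━━━━━━━━━━━━━━━━━━━━━┛       
                                  
                                  


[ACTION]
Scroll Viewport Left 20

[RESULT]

                                  
                                  
 ┏━━━━━━━━┏━━━━━━━━━━━━━━━━━━━━━━━
 ┃ Mineswe┃ DrawingCanvas         
 ┠────────┠───────────────────────
 ┃✹■■■■■■■┃+      +               
 ┃■✹■■■■■✹┃       +               
 ┃■✹■■■■✹■┃     ~~ +         *****
 ┃■■✹■■■■✹┃       ~~*********     
 ┃✹■■■■■■■┃    *****+ ~~~~        
 ┃■✹■■✹■✹✹┃         +     ~~~~    
 ┃■■■■■■■■┃         +         ~~~~
 ┃■■■■✹■■■┃          +            
 ┃✹■■✹■■■■┃          +++++        
 ┃■■■✹■■✹■┃          +++++        
 ┃        ┃          +++++        
 ┃        ┃                       
 ┃        ┃                       
 ┃        ┃                       
 ┃        ┃                       
 ┗━━━━━━━━┗━━━━━━━━━━━━━━━━━━━━━━━
                                  
                                  


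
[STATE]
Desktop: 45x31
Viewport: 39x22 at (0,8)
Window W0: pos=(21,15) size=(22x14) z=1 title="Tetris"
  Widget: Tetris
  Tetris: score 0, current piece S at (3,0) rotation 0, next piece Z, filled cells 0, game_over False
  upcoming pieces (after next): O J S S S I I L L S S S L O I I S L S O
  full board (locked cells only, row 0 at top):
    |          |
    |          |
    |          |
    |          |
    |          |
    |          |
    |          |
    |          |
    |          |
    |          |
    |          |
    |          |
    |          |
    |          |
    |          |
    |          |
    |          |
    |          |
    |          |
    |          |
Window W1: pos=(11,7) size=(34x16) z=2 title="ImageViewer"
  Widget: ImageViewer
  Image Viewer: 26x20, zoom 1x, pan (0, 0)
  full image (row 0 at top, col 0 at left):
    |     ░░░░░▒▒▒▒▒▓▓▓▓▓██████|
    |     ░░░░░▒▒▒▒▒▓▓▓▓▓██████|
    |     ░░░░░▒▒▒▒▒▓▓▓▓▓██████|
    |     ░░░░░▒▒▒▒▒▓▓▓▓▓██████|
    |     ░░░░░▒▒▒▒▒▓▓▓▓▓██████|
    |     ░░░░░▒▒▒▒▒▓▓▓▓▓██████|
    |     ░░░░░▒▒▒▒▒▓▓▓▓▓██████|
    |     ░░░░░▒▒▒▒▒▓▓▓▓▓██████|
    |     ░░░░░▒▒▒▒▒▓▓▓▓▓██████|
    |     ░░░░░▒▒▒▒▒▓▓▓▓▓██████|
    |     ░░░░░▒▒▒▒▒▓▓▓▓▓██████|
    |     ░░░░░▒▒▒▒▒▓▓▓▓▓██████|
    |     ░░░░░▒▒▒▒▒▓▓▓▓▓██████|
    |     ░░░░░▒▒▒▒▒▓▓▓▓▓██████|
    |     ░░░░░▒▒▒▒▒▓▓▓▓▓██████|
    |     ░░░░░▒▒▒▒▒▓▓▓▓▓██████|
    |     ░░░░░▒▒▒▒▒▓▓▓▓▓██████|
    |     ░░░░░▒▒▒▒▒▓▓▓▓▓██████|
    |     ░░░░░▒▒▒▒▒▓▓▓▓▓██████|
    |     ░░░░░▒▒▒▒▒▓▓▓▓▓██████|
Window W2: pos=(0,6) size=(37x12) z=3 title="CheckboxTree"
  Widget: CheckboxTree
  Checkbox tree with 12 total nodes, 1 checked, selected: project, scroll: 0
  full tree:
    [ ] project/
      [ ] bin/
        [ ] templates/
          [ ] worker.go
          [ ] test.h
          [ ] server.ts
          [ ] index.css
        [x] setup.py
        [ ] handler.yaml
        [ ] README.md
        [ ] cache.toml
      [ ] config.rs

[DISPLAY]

┠───────────────────────────────────┨  
┃>[-] project/                      ┃──
┃   [-] bin/                        ┃█ 
┃     [ ] templates/                ┃█ 
┃       [ ] worker.go               ┃█ 
┃       [ ] test.h                  ┃█ 
┃       [ ] server.ts               ┃█ 
┃       [ ] index.css               ┃█ 
┃     [x] setup.py                  ┃█ 
┗━━━━━━━━━━━━━━━━━━━━━━━━━━━━━━━━━━━┛█ 
           ┃     ░░░░░▒▒▒▒▒▓▓▓▓▓██████ 
           ┃     ░░░░░▒▒▒▒▒▓▓▓▓▓██████ 
           ┃     ░░░░░▒▒▒▒▒▓▓▓▓▓██████ 
           ┃     ░░░░░▒▒▒▒▒▓▓▓▓▓██████ 
           ┗━━━━━━━━━━━━━━━━━━━━━━━━━━━
                     ┃          │      
                     ┃          │Score:
                     ┃          │0     
                     ┃          │      
                     ┃          │      
                     ┗━━━━━━━━━━━━━━━━━
                                       


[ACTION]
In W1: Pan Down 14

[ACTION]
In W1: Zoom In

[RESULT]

┠───────────────────────────────────┨  
┃>[-] project/                      ┃──
┃   [-] bin/                        ┃▒▒
┃     [ ] templates/                ┃▒▒
┃       [ ] worker.go               ┃▒▒
┃       [ ] test.h                  ┃▒▒
┃       [ ] server.ts               ┃▒▒
┃       [ ] index.css               ┃▒▒
┃     [x] setup.py                  ┃▒▒
┗━━━━━━━━━━━━━━━━━━━━━━━━━━━━━━━━━━━┛▒▒
           ┃          ░░░░░░░░░░▒▒▒▒▒▒▒
           ┃          ░░░░░░░░░░▒▒▒▒▒▒▒
           ┃          ░░░░░░░░░░▒▒▒▒▒▒▒
           ┃          ░░░░░░░░░░▒▒▒▒▒▒▒
           ┗━━━━━━━━━━━━━━━━━━━━━━━━━━━
                     ┃          │      
                     ┃          │Score:
                     ┃          │0     
                     ┃          │      
                     ┃          │      
                     ┗━━━━━━━━━━━━━━━━━
                                       


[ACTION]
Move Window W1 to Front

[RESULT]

┠──────────┃ ImageViewer               
┃>[-] proje┠───────────────────────────
┃   [-] bin┃          ░░░░░░░░░░▒▒▒▒▒▒▒
┃     [ ] t┃          ░░░░░░░░░░▒▒▒▒▒▒▒
┃       [ ]┃          ░░░░░░░░░░▒▒▒▒▒▒▒
┃       [ ]┃          ░░░░░░░░░░▒▒▒▒▒▒▒
┃       [ ]┃          ░░░░░░░░░░▒▒▒▒▒▒▒
┃       [ ]┃          ░░░░░░░░░░▒▒▒▒▒▒▒
┃     [x] s┃          ░░░░░░░░░░▒▒▒▒▒▒▒
┗━━━━━━━━━━┃          ░░░░░░░░░░▒▒▒▒▒▒▒
           ┃          ░░░░░░░░░░▒▒▒▒▒▒▒
           ┃          ░░░░░░░░░░▒▒▒▒▒▒▒
           ┃          ░░░░░░░░░░▒▒▒▒▒▒▒
           ┃          ░░░░░░░░░░▒▒▒▒▒▒▒
           ┗━━━━━━━━━━━━━━━━━━━━━━━━━━━
                     ┃          │      
                     ┃          │Score:
                     ┃          │0     
                     ┃          │      
                     ┃          │      
                     ┗━━━━━━━━━━━━━━━━━
                                       


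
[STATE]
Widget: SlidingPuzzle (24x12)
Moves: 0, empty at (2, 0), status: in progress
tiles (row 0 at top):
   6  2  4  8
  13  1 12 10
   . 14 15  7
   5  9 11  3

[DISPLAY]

┌────┬────┬────┬────┐   
│  6 │  2 │  4 │  8 │   
├────┼────┼────┼────┤   
│ 13 │  1 │ 12 │ 10 │   
├────┼────┼────┼────┤   
│    │ 14 │ 15 │  7 │   
├────┼────┼────┼────┤   
│  5 │  9 │ 11 │  3 │   
└────┴────┴────┴────┘   
Moves: 0                
                        
                        


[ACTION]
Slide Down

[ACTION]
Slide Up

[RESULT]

┌────┬────┬────┬────┐   
│  6 │  2 │  4 │  8 │   
├────┼────┼────┼────┤   
│ 13 │  1 │ 12 │ 10 │   
├────┼────┼────┼────┤   
│    │ 14 │ 15 │  7 │   
├────┼────┼────┼────┤   
│  5 │  9 │ 11 │  3 │   
└────┴────┴────┴────┘   
Moves: 2                
                        
                        


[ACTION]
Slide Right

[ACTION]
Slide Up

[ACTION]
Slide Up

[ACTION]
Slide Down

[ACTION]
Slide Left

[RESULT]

┌────┬────┬────┬────┐   
│  6 │  2 │  4 │  8 │   
├────┼────┼────┼────┤   
│ 13 │  1 │ 12 │ 10 │   
├────┼────┼────┼────┤   
│ 14 │    │ 15 │  7 │   
├────┼────┼────┼────┤   
│  5 │  9 │ 11 │  3 │   
└────┴────┴────┴────┘   
Moves: 5                
                        
                        


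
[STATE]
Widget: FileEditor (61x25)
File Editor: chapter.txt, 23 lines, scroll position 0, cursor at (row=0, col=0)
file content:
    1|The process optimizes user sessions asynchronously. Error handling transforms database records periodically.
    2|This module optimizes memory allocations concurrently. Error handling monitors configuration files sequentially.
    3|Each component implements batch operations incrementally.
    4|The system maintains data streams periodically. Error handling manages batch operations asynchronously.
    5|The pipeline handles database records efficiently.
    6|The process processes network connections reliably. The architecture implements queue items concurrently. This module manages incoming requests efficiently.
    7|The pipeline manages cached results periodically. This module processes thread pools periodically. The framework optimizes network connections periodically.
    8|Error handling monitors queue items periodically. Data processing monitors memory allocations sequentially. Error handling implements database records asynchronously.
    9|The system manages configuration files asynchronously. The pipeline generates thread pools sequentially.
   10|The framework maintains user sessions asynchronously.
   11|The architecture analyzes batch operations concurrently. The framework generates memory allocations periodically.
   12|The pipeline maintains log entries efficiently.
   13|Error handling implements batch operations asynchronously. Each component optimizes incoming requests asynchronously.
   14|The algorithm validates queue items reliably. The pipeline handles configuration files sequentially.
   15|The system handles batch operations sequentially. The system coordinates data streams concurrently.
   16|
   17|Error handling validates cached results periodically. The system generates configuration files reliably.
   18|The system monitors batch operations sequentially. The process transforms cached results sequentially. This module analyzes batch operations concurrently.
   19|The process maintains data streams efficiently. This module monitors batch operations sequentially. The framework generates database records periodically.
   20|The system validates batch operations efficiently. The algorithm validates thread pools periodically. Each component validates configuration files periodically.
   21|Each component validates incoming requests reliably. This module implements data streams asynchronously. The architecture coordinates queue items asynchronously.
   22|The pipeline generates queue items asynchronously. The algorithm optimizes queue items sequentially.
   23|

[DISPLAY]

█he process optimizes user sessions asynchronously. Error ha▲
This module optimizes memory allocations concurrently. Error█
Each component implements batch operations incrementally.   ░
The system maintains data streams periodically. Error handli░
The pipeline handles database records efficiently.          ░
The process processes network connections reliably. The arch░
The pipeline manages cached results periodically. This modul░
Error handling monitors queue items periodically. Data proce░
The system manages configuration files asynchronously. The p░
The framework maintains user sessions asynchronously.       ░
The architecture analyzes batch operations concurrently. The░
The pipeline maintains log entries efficiently.             ░
Error handling implements batch operations asynchronously. E░
The algorithm validates queue items reliably. The pipeline h░
The system handles batch operations sequentially. The system░
                                                            ░
Error handling validates cached results periodically. The sy░
The system monitors batch operations sequentially. The proce░
The process maintains data streams efficiently. This module ░
The system validates batch operations efficiently. The algor░
Each component validates incoming requests reliably. This mo░
The pipeline generates queue items asynchronously. The algor░
                                                            ░
                                                            ░
                                                            ▼


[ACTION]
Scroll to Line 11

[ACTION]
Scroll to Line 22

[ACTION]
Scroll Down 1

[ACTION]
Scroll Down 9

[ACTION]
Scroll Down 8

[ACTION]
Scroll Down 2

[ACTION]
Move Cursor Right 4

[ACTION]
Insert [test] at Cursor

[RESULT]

The test█rocess optimizes user sessions asynchronously. Erro▲
This module optimizes memory allocations concurrently. Error█
Each component implements batch operations incrementally.   ░
The system maintains data streams periodically. Error handli░
The pipeline handles database records efficiently.          ░
The process processes network connections reliably. The arch░
The pipeline manages cached results periodically. This modul░
Error handling monitors queue items periodically. Data proce░
The system manages configuration files asynchronously. The p░
The framework maintains user sessions asynchronously.       ░
The architecture analyzes batch operations concurrently. The░
The pipeline maintains log entries efficiently.             ░
Error handling implements batch operations asynchronously. E░
The algorithm validates queue items reliably. The pipeline h░
The system handles batch operations sequentially. The system░
                                                            ░
Error handling validates cached results periodically. The sy░
The system monitors batch operations sequentially. The proce░
The process maintains data streams efficiently. This module ░
The system validates batch operations efficiently. The algor░
Each component validates incoming requests reliably. This mo░
The pipeline generates queue items asynchronously. The algor░
                                                            ░
                                                            ░
                                                            ▼
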